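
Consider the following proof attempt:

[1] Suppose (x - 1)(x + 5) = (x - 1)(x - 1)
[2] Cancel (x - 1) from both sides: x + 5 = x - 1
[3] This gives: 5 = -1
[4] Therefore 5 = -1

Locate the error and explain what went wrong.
Step 2: Cancel (x - 1) from both sides: x + 5 = x - 1

Step 2 cancels (x - 1) from both sides. This is only valid if (x - 1) ≠ 0, i.e., x ≠ 1. When x = 1, both sides equal zero regardless of the other factors. The correct approach requires considering x = 1 as a separate case.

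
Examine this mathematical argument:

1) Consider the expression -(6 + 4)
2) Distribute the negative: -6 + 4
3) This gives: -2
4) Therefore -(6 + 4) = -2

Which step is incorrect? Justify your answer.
Step 2: Distribute the negative: -6 + 4

Step 2 incorrectly distributes the negative sign. The correct distribution is -(6 + 4) = -6 - 4 = -10. The negative must be applied to both terms, not just the first. The error treats -(6 + 4) as -6 + 4, which equals -2 instead of -10.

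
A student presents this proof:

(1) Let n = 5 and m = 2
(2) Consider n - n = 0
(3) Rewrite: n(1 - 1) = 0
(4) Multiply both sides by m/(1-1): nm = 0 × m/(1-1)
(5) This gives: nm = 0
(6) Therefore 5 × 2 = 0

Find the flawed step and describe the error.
Step 4: Multiply both sides by m/(1-1): nm = 0 × m/(1-1)

Step 4 multiplies both sides by m/(1-1). However, 1-1 = 0, so this is multiplication by m/0, which is undefined. We cannot multiply by an undefined expression.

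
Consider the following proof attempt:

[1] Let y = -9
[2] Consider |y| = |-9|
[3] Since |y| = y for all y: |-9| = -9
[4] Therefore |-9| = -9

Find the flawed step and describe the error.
Step 3: Since |y| = y for all y: |-9| = -9

Step 3 incorrectly states that |y| = y for all y. The correct definition is |y| = y when y >= 0, and |y| = -y when y < 0. Since -9 < 0, we have |-9| = -(-9) = 9, not -9.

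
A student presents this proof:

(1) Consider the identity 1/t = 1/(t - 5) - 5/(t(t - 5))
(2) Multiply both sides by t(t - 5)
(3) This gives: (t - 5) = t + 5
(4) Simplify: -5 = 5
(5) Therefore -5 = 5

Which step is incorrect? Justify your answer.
Step 3: This gives: (t - 5) = t + 5

Step 3 makes a sign error when clearing denominators. Multiplying -5/(t(t - 5)) by t(t - 5) gives -5, not +5. The correct result is (t - 5) = t - 5, which is trivially true, not (t - 5) = t + 5. (Step 1 is a valid identity: 1/(t - 5) - 5/(t(t - 5)) = (t - 5)/(t(t - 5)) = 1/t.)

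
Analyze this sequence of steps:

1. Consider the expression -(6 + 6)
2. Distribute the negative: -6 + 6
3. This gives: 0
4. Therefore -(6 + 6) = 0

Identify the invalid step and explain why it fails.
Step 2: Distribute the negative: -6 + 6

Step 2 incorrectly distributes the negative sign. The correct distribution is -(6 + 6) = -6 - 6 = -12. The negative must be applied to both terms, not just the first. The error treats -(6 + 6) as -6 + 6, which equals 0 instead of -12.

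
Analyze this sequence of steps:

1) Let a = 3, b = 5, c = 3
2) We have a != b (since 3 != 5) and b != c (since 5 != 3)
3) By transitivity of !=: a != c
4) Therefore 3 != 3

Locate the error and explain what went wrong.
Step 3: By transitivity of !=: a != c

Step 3 incorrectly applies transitivity to the '!=' relation. Transitivity states: if a R b and b R c, then a R c. However, '!=' is not transitive. Counterexample: 3 != 5 and 5 != 3, but 3 = 3 (both equal 3). Transitivity holds for relations like <, <=, =, but not for !=.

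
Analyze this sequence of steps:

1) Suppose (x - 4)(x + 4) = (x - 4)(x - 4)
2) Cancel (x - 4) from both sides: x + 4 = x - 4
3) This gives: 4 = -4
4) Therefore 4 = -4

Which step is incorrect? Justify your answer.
Step 2: Cancel (x - 4) from both sides: x + 4 = x - 4

Step 2 cancels (x - 4) from both sides. This is only valid if (x - 4) ≠ 0, i.e., x ≠ 4. When x = 4, both sides equal zero regardless of the other factors. The correct approach requires considering x = 4 as a separate case.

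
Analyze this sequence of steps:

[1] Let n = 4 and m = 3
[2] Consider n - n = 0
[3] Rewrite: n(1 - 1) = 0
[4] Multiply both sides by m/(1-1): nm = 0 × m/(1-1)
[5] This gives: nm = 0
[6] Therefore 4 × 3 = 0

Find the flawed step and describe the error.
Step 4: Multiply both sides by m/(1-1): nm = 0 × m/(1-1)

Step 4 multiplies both sides by m/(1-1). However, 1-1 = 0, so this is multiplication by m/0, which is undefined. We cannot multiply by an undefined expression.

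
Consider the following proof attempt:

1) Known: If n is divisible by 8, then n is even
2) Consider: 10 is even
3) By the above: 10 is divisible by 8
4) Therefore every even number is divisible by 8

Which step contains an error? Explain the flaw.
Step 3: By the above: 10 is divisible by 8

Step 3 commits the fallacy of affirming the consequent. The known fact 'divisible by 8 → even' does NOT imply 'even → divisible by 8'. That would be the converse, which is false. For example, 10 is even but 10 ÷ 8 = 1.25, which is not an integer.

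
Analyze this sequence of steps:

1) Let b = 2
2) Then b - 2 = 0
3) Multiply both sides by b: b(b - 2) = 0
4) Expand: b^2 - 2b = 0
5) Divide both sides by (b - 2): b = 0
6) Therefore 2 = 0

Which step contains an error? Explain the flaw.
Step 5: Divide both sides by (b - 2): b = 0

Step 5 divides both sides by (b - 2). However, since b = 2, we have (b - 2) = 0. Division by zero is undefined, making this step invalid.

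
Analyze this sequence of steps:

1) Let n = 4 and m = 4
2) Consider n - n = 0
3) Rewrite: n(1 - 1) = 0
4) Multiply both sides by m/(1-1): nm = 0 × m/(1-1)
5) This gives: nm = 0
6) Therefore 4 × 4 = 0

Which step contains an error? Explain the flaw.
Step 4: Multiply both sides by m/(1-1): nm = 0 × m/(1-1)

Step 4 multiplies both sides by m/(1-1). However, 1-1 = 0, so this is multiplication by m/0, which is undefined. We cannot multiply by an undefined expression.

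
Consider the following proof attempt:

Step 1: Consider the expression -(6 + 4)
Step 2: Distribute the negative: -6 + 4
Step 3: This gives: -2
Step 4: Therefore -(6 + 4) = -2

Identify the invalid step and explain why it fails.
Step 2: Distribute the negative: -6 + 4

Step 2 incorrectly distributes the negative sign. The correct distribution is -(6 + 4) = -6 - 4 = -10. The negative must be applied to both terms, not just the first. The error treats -(6 + 4) as -6 + 4, which equals -2 instead of -10.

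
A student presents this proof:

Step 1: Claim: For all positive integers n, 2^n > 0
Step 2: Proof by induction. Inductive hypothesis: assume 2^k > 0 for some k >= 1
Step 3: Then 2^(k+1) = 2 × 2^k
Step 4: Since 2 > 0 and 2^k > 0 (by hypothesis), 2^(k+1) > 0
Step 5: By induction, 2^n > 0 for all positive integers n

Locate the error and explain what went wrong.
Step 5: By induction, 2^n > 0 for all positive integers n

Step 5 concludes the proof by induction, but no base case was ever established. A valid induction proof requires: (1) a base case proving 2^1 > 0, and (2) an inductive step showing IF 2^k > 0 THEN 2^(k+1) > 0. Steps 2-4 correctly establish the inductive step, but without the base case the conclusion in step 5 does not follow.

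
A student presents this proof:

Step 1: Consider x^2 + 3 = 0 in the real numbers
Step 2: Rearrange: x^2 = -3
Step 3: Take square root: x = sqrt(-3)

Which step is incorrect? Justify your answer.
Step 3: Take square root: x = sqrt(-3)

Step 3 takes the square root of -3, which is negative. In the real number system, the square root of a negative number is undefined. The equation x^2 + 3 = 0 has no real solutions. Square roots of negative numbers only exist in the complex numbers.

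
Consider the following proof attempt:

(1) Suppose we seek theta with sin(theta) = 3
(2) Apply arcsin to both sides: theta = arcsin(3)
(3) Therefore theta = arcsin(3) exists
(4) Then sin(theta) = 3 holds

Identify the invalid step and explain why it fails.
Step 2: Apply arcsin to both sides: theta = arcsin(3)

Step 2 applies arcsin to 3. However, arcsin(x) is only defined for x in [-1, 1] because sin(theta) can only produce values in that range. Since |3| > 1, arcsin(3) is undefined. There is no angle whose sine equals 3.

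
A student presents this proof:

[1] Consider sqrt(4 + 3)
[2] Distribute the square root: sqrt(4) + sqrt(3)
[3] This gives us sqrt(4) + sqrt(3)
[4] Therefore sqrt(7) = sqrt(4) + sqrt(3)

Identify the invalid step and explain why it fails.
Step 2: Distribute the square root: sqrt(4) + sqrt(3)

Step 2 incorrectly 'distributes' the square root over addition. The square root function does not distribute: sqrt(a + b) ≠ sqrt(a) + sqrt(b). In fact, sqrt(4 + 3) = sqrt(7) ≈ 2.6458, while sqrt(4) + sqrt(3) ≈ 3.7321.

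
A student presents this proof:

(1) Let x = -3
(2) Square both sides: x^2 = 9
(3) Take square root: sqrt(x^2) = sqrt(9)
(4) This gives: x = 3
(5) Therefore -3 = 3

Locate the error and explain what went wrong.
Step 4: This gives: x = 3

Step 4 incorrectly states that sqrt(x^2) = x. The correct identity is sqrt(x^2) = |x|. Since x = -3 < 0, we have sqrt(x^2) = |-3| = 3, not x = -3.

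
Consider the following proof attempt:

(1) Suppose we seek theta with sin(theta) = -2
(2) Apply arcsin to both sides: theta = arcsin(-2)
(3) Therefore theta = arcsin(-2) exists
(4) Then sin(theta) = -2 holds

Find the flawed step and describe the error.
Step 2: Apply arcsin to both sides: theta = arcsin(-2)

Step 2 applies arcsin to -2. However, arcsin(x) is only defined for x in [-1, 1] because sin(theta) can only produce values in that range. Since |-2| > 1, arcsin(-2) is undefined. There is no angle whose sine equals -2.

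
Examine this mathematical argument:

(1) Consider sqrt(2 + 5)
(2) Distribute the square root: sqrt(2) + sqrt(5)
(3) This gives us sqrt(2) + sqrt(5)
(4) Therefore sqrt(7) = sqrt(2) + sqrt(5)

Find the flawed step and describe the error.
Step 2: Distribute the square root: sqrt(2) + sqrt(5)

Step 2 incorrectly 'distributes' the square root over addition. The square root function does not distribute: sqrt(a + b) ≠ sqrt(a) + sqrt(b). In fact, sqrt(2 + 5) = sqrt(7) ≈ 2.6458, while sqrt(2) + sqrt(5) ≈ 3.6503.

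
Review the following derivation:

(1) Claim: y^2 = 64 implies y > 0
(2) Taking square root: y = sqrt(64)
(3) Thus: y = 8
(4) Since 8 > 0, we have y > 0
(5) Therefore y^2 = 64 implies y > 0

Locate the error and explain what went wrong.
Step 2: Taking square root: y = sqrt(64)

Step 2 takes the square root and assumes the positive root only. The equation y^2 = 64 actually has two solutions: y = 8 and y = -8. The proof silently assumes y > 0 without justification, then uses this assumption to conclude y > 0, which is circular. The counterexample y = -8 shows the claim is false.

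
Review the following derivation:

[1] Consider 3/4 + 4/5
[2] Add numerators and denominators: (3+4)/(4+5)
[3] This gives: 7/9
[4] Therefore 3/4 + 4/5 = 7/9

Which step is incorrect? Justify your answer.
Step 2: Add numerators and denominators: (3+4)/(4+5)

Step 2 incorrectly adds fractions by separately adding numerators and denominators. This is wrong. The correct method requires a common denominator: 3/4 + 4/5 = (3×5 + 4×4)/(4×5) = 31/20 = 31/20. The method used gives 7/9, which is different.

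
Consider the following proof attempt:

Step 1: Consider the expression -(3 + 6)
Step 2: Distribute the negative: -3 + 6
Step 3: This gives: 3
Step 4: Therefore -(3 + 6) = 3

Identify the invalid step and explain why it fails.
Step 2: Distribute the negative: -3 + 6

Step 2 incorrectly distributes the negative sign. The correct distribution is -(3 + 6) = -3 - 6 = -9. The negative must be applied to both terms, not just the first. The error treats -(3 + 6) as -3 + 6, which equals 3 instead of -9.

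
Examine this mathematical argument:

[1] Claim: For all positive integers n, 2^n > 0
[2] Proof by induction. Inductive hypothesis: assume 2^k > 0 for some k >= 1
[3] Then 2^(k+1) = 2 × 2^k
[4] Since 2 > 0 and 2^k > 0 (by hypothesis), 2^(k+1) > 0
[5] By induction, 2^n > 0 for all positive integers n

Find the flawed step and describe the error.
Step 5: By induction, 2^n > 0 for all positive integers n

Step 5 concludes the proof by induction, but no base case was ever established. A valid induction proof requires: (1) a base case proving 2^1 > 0, and (2) an inductive step showing IF 2^k > 0 THEN 2^(k+1) > 0. Steps 2-4 correctly establish the inductive step, but without the base case the conclusion in step 5 does not follow.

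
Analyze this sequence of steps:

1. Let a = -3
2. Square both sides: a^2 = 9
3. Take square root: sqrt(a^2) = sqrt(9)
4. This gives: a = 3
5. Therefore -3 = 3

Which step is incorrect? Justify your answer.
Step 4: This gives: a = 3

Step 4 incorrectly states that sqrt(a^2) = a. The correct identity is sqrt(a^2) = |a|. Since a = -3 < 0, we have sqrt(a^2) = |-3| = 3, not a = -3.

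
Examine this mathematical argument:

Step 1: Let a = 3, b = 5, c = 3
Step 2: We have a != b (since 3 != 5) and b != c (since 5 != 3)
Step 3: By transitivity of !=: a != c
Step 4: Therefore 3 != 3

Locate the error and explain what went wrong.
Step 3: By transitivity of !=: a != c

Step 3 incorrectly applies transitivity to the '!=' relation. Transitivity states: if a R b and b R c, then a R c. However, '!=' is not transitive. Counterexample: 3 != 5 and 5 != 3, but 3 = 3 (both equal 3). Transitivity holds for relations like <, <=, =, but not for !=.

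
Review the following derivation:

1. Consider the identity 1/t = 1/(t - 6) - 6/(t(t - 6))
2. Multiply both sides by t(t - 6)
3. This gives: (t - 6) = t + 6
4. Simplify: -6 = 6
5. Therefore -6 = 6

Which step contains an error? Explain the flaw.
Step 3: This gives: (t - 6) = t + 6

Step 3 makes a sign error when clearing denominators. Multiplying -6/(t(t - 6)) by t(t - 6) gives -6, not +6. The correct result is (t - 6) = t - 6, which is trivially true, not (t - 6) = t + 6. (Step 1 is a valid identity: 1/(t - 6) - 6/(t(t - 6)) = (t - 6)/(t(t - 6)) = 1/t.)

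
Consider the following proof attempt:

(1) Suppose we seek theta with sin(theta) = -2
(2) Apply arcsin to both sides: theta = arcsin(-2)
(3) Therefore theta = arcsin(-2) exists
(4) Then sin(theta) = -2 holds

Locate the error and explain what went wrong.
Step 2: Apply arcsin to both sides: theta = arcsin(-2)

Step 2 applies arcsin to -2. However, arcsin(x) is only defined for x in [-1, 1] because sin(theta) can only produce values in that range. Since |-2| > 1, arcsin(-2) is undefined. There is no angle whose sine equals -2.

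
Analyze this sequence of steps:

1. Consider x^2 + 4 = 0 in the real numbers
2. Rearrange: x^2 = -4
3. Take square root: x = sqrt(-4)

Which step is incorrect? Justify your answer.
Step 3: Take square root: x = sqrt(-4)

Step 3 takes the square root of -4, which is negative. In the real number system, the square root of a negative number is undefined. The equation x^2 + 4 = 0 has no real solutions. Square roots of negative numbers only exist in the complex numbers.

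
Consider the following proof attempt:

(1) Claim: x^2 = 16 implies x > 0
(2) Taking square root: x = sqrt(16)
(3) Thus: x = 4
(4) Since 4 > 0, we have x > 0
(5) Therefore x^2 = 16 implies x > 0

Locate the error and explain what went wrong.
Step 2: Taking square root: x = sqrt(16)

Step 2 takes the square root and assumes the positive root only. The equation x^2 = 16 actually has two solutions: x = 4 and x = -4. The proof silently assumes x > 0 without justification, then uses this assumption to conclude x > 0, which is circular. The counterexample x = -4 shows the claim is false.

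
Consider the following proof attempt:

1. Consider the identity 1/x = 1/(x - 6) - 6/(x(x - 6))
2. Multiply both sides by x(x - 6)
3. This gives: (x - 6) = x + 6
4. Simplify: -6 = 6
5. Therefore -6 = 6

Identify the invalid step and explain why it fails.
Step 3: This gives: (x - 6) = x + 6

Step 3 makes a sign error when clearing denominators. Multiplying -6/(x(x - 6)) by x(x - 6) gives -6, not +6. The correct result is (x - 6) = x - 6, which is trivially true, not (x - 6) = x + 6. (Step 1 is a valid identity: 1/(x - 6) - 6/(x(x - 6)) = (x - 6)/(x(x - 6)) = 1/x.)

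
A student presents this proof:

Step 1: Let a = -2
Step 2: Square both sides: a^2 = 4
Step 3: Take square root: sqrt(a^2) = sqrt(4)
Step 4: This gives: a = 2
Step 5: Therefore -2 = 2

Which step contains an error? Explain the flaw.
Step 4: This gives: a = 2

Step 4 incorrectly states that sqrt(a^2) = a. The correct identity is sqrt(a^2) = |a|. Since a = -2 < 0, we have sqrt(a^2) = |-2| = 2, not a = -2.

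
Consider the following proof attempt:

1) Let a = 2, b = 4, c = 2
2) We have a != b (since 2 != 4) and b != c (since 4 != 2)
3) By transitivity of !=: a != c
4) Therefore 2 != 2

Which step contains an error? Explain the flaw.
Step 3: By transitivity of !=: a != c

Step 3 incorrectly applies transitivity to the '!=' relation. Transitivity states: if a R b and b R c, then a R c. However, '!=' is not transitive. Counterexample: 2 != 4 and 4 != 2, but 2 = 2 (both equal 2). Transitivity holds for relations like <, <=, =, but not for !=.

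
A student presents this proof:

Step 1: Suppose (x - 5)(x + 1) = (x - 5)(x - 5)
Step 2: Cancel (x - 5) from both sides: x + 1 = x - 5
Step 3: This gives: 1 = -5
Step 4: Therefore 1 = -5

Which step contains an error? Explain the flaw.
Step 2: Cancel (x - 5) from both sides: x + 1 = x - 5

Step 2 cancels (x - 5) from both sides. This is only valid if (x - 5) ≠ 0, i.e., x ≠ 5. When x = 5, both sides equal zero regardless of the other factors. The correct approach requires considering x = 5 as a separate case.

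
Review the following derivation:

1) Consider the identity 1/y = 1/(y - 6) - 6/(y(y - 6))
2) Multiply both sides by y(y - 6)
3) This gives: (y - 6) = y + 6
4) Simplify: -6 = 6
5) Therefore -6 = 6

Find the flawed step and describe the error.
Step 3: This gives: (y - 6) = y + 6

Step 3 makes a sign error when clearing denominators. Multiplying -6/(y(y - 6)) by y(y - 6) gives -6, not +6. The correct result is (y - 6) = y - 6, which is trivially true, not (y - 6) = y + 6. (Step 1 is a valid identity: 1/(y - 6) - 6/(y(y - 6)) = (y - 6)/(y(y - 6)) = 1/y.)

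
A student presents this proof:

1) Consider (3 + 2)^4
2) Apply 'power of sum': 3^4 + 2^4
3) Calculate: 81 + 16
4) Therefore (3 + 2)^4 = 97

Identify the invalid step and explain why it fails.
Step 2: Apply 'power of sum': 3^4 + 2^4

Step 2 incorrectly applies a non-existent rule '(a+b)^n = a^n + b^n'. This is false in general. The correct expansion uses the binomial theorem. The actual value is (3 + 2)^4 = 5^4 = 625, not 97.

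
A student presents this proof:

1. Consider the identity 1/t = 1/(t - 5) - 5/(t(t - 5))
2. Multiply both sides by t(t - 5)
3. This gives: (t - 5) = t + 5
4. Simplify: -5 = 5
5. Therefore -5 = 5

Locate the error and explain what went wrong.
Step 3: This gives: (t - 5) = t + 5

Step 3 makes a sign error when clearing denominators. Multiplying -5/(t(t - 5)) by t(t - 5) gives -5, not +5. The correct result is (t - 5) = t - 5, which is trivially true, not (t - 5) = t + 5. (Step 1 is a valid identity: 1/(t - 5) - 5/(t(t - 5)) = (t - 5)/(t(t - 5)) = 1/t.)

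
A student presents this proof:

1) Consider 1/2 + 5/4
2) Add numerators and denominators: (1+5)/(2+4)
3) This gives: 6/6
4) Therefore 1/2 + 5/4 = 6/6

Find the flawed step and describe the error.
Step 2: Add numerators and denominators: (1+5)/(2+4)

Step 2 incorrectly adds fractions by separately adding numerators and denominators. This is wrong. The correct method requires a common denominator: 1/2 + 5/4 = (1×4 + 5×2)/(2×4) = 14/8 = 7/4. The method used gives 6/6, which is different.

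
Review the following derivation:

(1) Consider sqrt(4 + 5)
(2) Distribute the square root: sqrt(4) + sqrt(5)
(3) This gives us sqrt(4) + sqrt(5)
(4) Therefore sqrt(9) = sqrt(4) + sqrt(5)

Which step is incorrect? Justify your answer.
Step 2: Distribute the square root: sqrt(4) + sqrt(5)

Step 2 incorrectly 'distributes' the square root over addition. The square root function does not distribute: sqrt(a + b) ≠ sqrt(a) + sqrt(b). In fact, sqrt(4 + 5) = sqrt(9) ≈ 3.0000, while sqrt(4) + sqrt(5) ≈ 4.2361.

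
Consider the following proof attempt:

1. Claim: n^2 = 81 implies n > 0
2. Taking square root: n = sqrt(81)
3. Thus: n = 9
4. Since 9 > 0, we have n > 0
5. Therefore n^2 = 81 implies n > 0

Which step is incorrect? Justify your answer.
Step 2: Taking square root: n = sqrt(81)

Step 2 takes the square root and assumes the positive root only. The equation n^2 = 81 actually has two solutions: n = 9 and n = -9. The proof silently assumes n > 0 without justification, then uses this assumption to conclude n > 0, which is circular. The counterexample n = -9 shows the claim is false.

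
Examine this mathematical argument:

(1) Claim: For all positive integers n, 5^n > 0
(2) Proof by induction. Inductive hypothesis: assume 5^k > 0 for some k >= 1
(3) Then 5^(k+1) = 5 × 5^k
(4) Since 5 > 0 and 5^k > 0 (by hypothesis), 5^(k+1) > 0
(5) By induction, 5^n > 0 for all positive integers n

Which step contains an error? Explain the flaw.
Step 5: By induction, 5^n > 0 for all positive integers n

Step 5 concludes the proof by induction, but no base case was ever established. A valid induction proof requires: (1) a base case proving 5^1 > 0, and (2) an inductive step showing IF 5^k > 0 THEN 5^(k+1) > 0. Steps 2-4 correctly establish the inductive step, but without the base case the conclusion in step 5 does not follow.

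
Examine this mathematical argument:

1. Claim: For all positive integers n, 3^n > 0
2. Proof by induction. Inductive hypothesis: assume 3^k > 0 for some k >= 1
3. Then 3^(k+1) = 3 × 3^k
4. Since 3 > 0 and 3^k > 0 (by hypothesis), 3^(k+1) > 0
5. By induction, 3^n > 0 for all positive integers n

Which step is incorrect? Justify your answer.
Step 5: By induction, 3^n > 0 for all positive integers n

Step 5 concludes the proof by induction, but no base case was ever established. A valid induction proof requires: (1) a base case proving 3^1 > 0, and (2) an inductive step showing IF 3^k > 0 THEN 3^(k+1) > 0. Steps 2-4 correctly establish the inductive step, but without the base case the conclusion in step 5 does not follow.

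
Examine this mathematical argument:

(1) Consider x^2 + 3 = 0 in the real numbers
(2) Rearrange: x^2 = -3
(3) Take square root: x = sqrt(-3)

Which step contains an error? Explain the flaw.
Step 3: Take square root: x = sqrt(-3)

Step 3 takes the square root of -3, which is negative. In the real number system, the square root of a negative number is undefined. The equation x^2 + 3 = 0 has no real solutions. Square roots of negative numbers only exist in the complex numbers.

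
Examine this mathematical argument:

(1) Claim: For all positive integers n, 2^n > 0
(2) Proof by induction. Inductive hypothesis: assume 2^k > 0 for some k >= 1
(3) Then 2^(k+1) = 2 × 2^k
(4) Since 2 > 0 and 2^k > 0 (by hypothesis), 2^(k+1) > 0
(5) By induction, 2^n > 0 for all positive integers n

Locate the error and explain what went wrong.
Step 5: By induction, 2^n > 0 for all positive integers n

Step 5 concludes the proof by induction, but no base case was ever established. A valid induction proof requires: (1) a base case proving 2^1 > 0, and (2) an inductive step showing IF 2^k > 0 THEN 2^(k+1) > 0. Steps 2-4 correctly establish the inductive step, but without the base case the conclusion in step 5 does not follow.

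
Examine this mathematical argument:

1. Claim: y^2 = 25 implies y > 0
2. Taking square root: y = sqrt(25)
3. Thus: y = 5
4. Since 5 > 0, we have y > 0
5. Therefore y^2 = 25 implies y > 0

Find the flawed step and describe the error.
Step 2: Taking square root: y = sqrt(25)

Step 2 takes the square root and assumes the positive root only. The equation y^2 = 25 actually has two solutions: y = 5 and y = -5. The proof silently assumes y > 0 without justification, then uses this assumption to conclude y > 0, which is circular. The counterexample y = -5 shows the claim is false.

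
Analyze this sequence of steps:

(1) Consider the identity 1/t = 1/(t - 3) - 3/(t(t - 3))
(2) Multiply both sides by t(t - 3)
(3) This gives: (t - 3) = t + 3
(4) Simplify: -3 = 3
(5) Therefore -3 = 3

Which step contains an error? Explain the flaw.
Step 3: This gives: (t - 3) = t + 3

Step 3 makes a sign error when clearing denominators. Multiplying -3/(t(t - 3)) by t(t - 3) gives -3, not +3. The correct result is (t - 3) = t - 3, which is trivially true, not (t - 3) = t + 3. (Step 1 is a valid identity: 1/(t - 3) - 3/(t(t - 3)) = (t - 3)/(t(t - 3)) = 1/t.)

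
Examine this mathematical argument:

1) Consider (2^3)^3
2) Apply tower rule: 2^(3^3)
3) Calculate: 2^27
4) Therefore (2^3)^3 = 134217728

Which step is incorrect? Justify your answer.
Step 2: Apply tower rule: 2^(3^3)

Step 2 incorrectly states that (a^b)^c = a^(b^c). The correct rule is (a^b)^c = a^(b×c). The actual value is (2^3)^3 = 2^9 = 512, not 2^27 = 134217728.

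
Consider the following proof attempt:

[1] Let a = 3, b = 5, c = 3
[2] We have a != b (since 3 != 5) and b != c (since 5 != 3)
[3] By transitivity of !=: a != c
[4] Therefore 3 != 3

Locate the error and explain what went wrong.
Step 3: By transitivity of !=: a != c

Step 3 incorrectly applies transitivity to the '!=' relation. Transitivity states: if a R b and b R c, then a R c. However, '!=' is not transitive. Counterexample: 3 != 5 and 5 != 3, but 3 = 3 (both equal 3). Transitivity holds for relations like <, <=, =, but not for !=.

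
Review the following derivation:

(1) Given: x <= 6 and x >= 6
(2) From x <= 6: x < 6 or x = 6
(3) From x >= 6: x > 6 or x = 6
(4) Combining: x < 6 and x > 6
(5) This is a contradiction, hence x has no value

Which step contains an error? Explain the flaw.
Step 4: Combining: x < 6 and x > 6

Step 4 incorrectly combines the conditions. From x <= 6 and x >= 6, the intersection is x = 6. The error treats the 'or' cases as 'and' requirements. The correct conclusion is that x = 6 is the unique solution, not that no solution exists.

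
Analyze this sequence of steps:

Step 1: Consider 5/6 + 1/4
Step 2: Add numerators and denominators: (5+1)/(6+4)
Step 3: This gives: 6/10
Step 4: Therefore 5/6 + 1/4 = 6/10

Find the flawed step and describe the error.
Step 2: Add numerators and denominators: (5+1)/(6+4)

Step 2 incorrectly adds fractions by separately adding numerators and denominators. This is wrong. The correct method requires a common denominator: 5/6 + 1/4 = (5×4 + 1×6)/(6×4) = 26/24 = 13/12. The method used gives 6/10, which is different.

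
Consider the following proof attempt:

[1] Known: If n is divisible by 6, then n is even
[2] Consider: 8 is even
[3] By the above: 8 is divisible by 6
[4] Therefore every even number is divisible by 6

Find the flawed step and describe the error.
Step 3: By the above: 8 is divisible by 6

Step 3 commits the fallacy of affirming the consequent. The known fact 'divisible by 6 → even' does NOT imply 'even → divisible by 6'. That would be the converse, which is false. For example, 8 is even but 8 ÷ 6 = 1.33, which is not an integer.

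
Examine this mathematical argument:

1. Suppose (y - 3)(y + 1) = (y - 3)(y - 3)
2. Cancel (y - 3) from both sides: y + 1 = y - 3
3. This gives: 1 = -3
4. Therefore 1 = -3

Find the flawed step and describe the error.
Step 2: Cancel (y - 3) from both sides: y + 1 = y - 3

Step 2 cancels (y - 3) from both sides. This is only valid if (y - 3) ≠ 0, i.e., y ≠ 3. When y = 3, both sides equal zero regardless of the other factors. The correct approach requires considering y = 3 as a separate case.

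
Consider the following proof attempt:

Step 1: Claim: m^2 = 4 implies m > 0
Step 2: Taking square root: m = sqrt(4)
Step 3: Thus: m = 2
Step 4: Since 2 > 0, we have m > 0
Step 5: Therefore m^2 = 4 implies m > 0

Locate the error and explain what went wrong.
Step 2: Taking square root: m = sqrt(4)

Step 2 takes the square root and assumes the positive root only. The equation m^2 = 4 actually has two solutions: m = 2 and m = -2. The proof silently assumes m > 0 without justification, then uses this assumption to conclude m > 0, which is circular. The counterexample m = -2 shows the claim is false.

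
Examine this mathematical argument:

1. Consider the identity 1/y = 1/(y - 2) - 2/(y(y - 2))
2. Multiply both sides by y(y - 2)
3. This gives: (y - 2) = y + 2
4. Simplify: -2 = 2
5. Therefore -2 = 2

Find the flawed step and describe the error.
Step 3: This gives: (y - 2) = y + 2

Step 3 makes a sign error when clearing denominators. Multiplying -2/(y(y - 2)) by y(y - 2) gives -2, not +2. The correct result is (y - 2) = y - 2, which is trivially true, not (y - 2) = y + 2. (Step 1 is a valid identity: 1/(y - 2) - 2/(y(y - 2)) = (y - 2)/(y(y - 2)) = 1/y.)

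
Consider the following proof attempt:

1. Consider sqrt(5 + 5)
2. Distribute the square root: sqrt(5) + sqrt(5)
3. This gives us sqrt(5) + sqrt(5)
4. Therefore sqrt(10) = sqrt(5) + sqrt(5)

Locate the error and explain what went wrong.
Step 2: Distribute the square root: sqrt(5) + sqrt(5)

Step 2 incorrectly 'distributes' the square root over addition. The square root function does not distribute: sqrt(a + b) ≠ sqrt(a) + sqrt(b). In fact, sqrt(5 + 5) = sqrt(10) ≈ 3.1623, while sqrt(5) + sqrt(5) ≈ 4.4721.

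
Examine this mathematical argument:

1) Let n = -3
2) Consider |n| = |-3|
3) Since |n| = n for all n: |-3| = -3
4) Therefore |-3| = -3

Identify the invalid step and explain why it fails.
Step 3: Since |n| = n for all n: |-3| = -3

Step 3 incorrectly states that |n| = n for all n. The correct definition is |n| = n when n >= 0, and |n| = -n when n < 0. Since -3 < 0, we have |-3| = -(-3) = 3, not -3.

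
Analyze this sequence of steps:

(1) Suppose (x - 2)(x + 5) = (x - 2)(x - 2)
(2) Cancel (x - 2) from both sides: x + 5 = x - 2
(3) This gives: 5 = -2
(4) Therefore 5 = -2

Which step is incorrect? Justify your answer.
Step 2: Cancel (x - 2) from both sides: x + 5 = x - 2

Step 2 cancels (x - 2) from both sides. This is only valid if (x - 2) ≠ 0, i.e., x ≠ 2. When x = 2, both sides equal zero regardless of the other factors. The correct approach requires considering x = 2 as a separate case.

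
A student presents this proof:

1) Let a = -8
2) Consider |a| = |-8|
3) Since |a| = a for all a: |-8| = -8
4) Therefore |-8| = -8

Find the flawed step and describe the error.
Step 3: Since |a| = a for all a: |-8| = -8

Step 3 incorrectly states that |a| = a for all a. The correct definition is |a| = a when a >= 0, and |a| = -a when a < 0. Since -8 < 0, we have |-8| = -(-8) = 8, not -8.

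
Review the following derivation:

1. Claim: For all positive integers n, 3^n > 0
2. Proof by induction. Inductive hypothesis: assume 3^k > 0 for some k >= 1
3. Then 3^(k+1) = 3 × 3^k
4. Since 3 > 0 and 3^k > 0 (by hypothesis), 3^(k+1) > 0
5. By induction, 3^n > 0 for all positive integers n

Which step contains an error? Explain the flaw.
Step 5: By induction, 3^n > 0 for all positive integers n

Step 5 concludes the proof by induction, but no base case was ever established. A valid induction proof requires: (1) a base case proving 3^1 > 0, and (2) an inductive step showing IF 3^k > 0 THEN 3^(k+1) > 0. Steps 2-4 correctly establish the inductive step, but without the base case the conclusion in step 5 does not follow.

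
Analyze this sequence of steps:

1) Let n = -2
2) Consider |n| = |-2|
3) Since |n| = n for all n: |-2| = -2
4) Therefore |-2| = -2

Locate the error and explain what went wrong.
Step 3: Since |n| = n for all n: |-2| = -2

Step 3 incorrectly states that |n| = n for all n. The correct definition is |n| = n when n >= 0, and |n| = -n when n < 0. Since -2 < 0, we have |-2| = -(-2) = 2, not -2.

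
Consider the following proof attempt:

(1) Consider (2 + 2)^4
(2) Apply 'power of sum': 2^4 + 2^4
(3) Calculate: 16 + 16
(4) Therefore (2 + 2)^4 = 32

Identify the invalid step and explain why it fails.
Step 2: Apply 'power of sum': 2^4 + 2^4

Step 2 incorrectly applies a non-existent rule '(a+b)^n = a^n + b^n'. This is false in general. The correct expansion uses the binomial theorem. The actual value is (2 + 2)^4 = 4^4 = 256, not 32.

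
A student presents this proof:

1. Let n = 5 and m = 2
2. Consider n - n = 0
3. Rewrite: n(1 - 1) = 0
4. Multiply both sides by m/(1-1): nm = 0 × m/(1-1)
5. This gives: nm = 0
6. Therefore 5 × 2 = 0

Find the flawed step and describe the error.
Step 4: Multiply both sides by m/(1-1): nm = 0 × m/(1-1)

Step 4 multiplies both sides by m/(1-1). However, 1-1 = 0, so this is multiplication by m/0, which is undefined. We cannot multiply by an undefined expression.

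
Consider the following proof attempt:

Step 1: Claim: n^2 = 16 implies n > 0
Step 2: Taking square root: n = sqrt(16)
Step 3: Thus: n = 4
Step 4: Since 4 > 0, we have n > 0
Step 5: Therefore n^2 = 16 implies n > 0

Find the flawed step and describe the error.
Step 2: Taking square root: n = sqrt(16)

Step 2 takes the square root and assumes the positive root only. The equation n^2 = 16 actually has two solutions: n = 4 and n = -4. The proof silently assumes n > 0 without justification, then uses this assumption to conclude n > 0, which is circular. The counterexample n = -4 shows the claim is false.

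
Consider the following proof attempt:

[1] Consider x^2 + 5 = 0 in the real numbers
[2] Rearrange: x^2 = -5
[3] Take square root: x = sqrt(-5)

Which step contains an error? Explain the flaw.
Step 3: Take square root: x = sqrt(-5)

Step 3 takes the square root of -5, which is negative. In the real number system, the square root of a negative number is undefined. The equation x^2 + 5 = 0 has no real solutions. Square roots of negative numbers only exist in the complex numbers.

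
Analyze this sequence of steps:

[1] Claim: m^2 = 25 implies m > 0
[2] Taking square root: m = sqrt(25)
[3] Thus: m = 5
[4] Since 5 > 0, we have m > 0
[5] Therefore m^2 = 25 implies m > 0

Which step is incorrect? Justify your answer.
Step 2: Taking square root: m = sqrt(25)

Step 2 takes the square root and assumes the positive root only. The equation m^2 = 25 actually has two solutions: m = 5 and m = -5. The proof silently assumes m > 0 without justification, then uses this assumption to conclude m > 0, which is circular. The counterexample m = -5 shows the claim is false.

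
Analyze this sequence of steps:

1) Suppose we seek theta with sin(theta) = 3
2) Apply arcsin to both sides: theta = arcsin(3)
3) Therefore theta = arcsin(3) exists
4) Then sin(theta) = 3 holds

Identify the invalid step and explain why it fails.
Step 2: Apply arcsin to both sides: theta = arcsin(3)

Step 2 applies arcsin to 3. However, arcsin(x) is only defined for x in [-1, 1] because sin(theta) can only produce values in that range. Since |3| > 1, arcsin(3) is undefined. There is no angle whose sine equals 3.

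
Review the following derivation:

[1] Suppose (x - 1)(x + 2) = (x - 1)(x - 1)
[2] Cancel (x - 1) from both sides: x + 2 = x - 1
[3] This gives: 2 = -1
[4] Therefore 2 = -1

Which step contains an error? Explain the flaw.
Step 2: Cancel (x - 1) from both sides: x + 2 = x - 1

Step 2 cancels (x - 1) from both sides. This is only valid if (x - 1) ≠ 0, i.e., x ≠ 1. When x = 1, both sides equal zero regardless of the other factors. The correct approach requires considering x = 1 as a separate case.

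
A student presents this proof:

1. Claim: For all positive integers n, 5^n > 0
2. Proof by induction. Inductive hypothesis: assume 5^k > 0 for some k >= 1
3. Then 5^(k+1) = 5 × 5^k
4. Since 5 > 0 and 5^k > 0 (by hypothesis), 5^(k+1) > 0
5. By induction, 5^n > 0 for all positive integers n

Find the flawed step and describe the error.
Step 5: By induction, 5^n > 0 for all positive integers n

Step 5 concludes the proof by induction, but no base case was ever established. A valid induction proof requires: (1) a base case proving 5^1 > 0, and (2) an inductive step showing IF 5^k > 0 THEN 5^(k+1) > 0. Steps 2-4 correctly establish the inductive step, but without the base case the conclusion in step 5 does not follow.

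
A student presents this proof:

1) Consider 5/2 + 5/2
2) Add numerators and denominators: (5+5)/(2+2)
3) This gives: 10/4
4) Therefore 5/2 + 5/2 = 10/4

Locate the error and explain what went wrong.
Step 2: Add numerators and denominators: (5+5)/(2+2)

Step 2 incorrectly adds fractions by separately adding numerators and denominators. This is wrong. The correct method requires a common denominator: 5/2 + 5/2 = (5×2 + 5×2)/(2×2) = 20/4 = 5. The method used gives 10/4, which is different.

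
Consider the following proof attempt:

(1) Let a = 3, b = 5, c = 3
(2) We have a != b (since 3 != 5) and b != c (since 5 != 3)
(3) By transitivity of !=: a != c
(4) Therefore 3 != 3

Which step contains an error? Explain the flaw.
Step 3: By transitivity of !=: a != c

Step 3 incorrectly applies transitivity to the '!=' relation. Transitivity states: if a R b and b R c, then a R c. However, '!=' is not transitive. Counterexample: 3 != 5 and 5 != 3, but 3 = 3 (both equal 3). Transitivity holds for relations like <, <=, =, but not for !=.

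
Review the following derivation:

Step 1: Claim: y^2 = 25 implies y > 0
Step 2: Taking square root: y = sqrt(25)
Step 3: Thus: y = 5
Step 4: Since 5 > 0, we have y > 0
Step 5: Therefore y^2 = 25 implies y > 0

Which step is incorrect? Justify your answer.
Step 2: Taking square root: y = sqrt(25)

Step 2 takes the square root and assumes the positive root only. The equation y^2 = 25 actually has two solutions: y = 5 and y = -5. The proof silently assumes y > 0 without justification, then uses this assumption to conclude y > 0, which is circular. The counterexample y = -5 shows the claim is false.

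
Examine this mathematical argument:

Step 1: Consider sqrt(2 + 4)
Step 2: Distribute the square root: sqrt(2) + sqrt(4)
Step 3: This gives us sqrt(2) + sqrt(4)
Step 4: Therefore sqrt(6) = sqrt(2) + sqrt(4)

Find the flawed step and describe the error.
Step 2: Distribute the square root: sqrt(2) + sqrt(4)

Step 2 incorrectly 'distributes' the square root over addition. The square root function does not distribute: sqrt(a + b) ≠ sqrt(a) + sqrt(b). In fact, sqrt(2 + 4) = sqrt(6) ≈ 2.4495, while sqrt(2) + sqrt(4) ≈ 3.4142.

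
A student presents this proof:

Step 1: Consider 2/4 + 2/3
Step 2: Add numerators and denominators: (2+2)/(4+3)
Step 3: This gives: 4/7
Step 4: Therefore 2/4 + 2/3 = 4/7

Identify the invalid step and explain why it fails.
Step 2: Add numerators and denominators: (2+2)/(4+3)

Step 2 incorrectly adds fractions by separately adding numerators and denominators. This is wrong. The correct method requires a common denominator: 2/4 + 2/3 = (2×3 + 2×4)/(4×3) = 14/12 = 7/6. The method used gives 4/7, which is different.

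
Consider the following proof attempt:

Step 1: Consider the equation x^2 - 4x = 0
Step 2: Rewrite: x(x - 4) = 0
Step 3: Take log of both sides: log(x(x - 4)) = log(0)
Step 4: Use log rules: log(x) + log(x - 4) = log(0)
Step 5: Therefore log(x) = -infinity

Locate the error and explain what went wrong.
Step 3: Take log of both sides: log(x(x - 4)) = log(0)

Step 3 takes the logarithm of both sides, resulting in log(0) on the right side. The logarithm is only defined for positive numbers; log(0) is undefined (approaches negative infinity). This operation is invalid.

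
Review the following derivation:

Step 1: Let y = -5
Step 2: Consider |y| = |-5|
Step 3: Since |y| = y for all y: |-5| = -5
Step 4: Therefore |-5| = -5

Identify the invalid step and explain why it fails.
Step 3: Since |y| = y for all y: |-5| = -5

Step 3 incorrectly states that |y| = y for all y. The correct definition is |y| = y when y >= 0, and |y| = -y when y < 0. Since -5 < 0, we have |-5| = -(-5) = 5, not -5.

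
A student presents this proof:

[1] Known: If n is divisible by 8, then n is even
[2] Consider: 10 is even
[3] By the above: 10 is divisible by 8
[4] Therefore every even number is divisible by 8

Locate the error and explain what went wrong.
Step 3: By the above: 10 is divisible by 8

Step 3 commits the fallacy of affirming the consequent. The known fact 'divisible by 8 → even' does NOT imply 'even → divisible by 8'. That would be the converse, which is false. For example, 10 is even but 10 ÷ 8 = 1.25, which is not an integer.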